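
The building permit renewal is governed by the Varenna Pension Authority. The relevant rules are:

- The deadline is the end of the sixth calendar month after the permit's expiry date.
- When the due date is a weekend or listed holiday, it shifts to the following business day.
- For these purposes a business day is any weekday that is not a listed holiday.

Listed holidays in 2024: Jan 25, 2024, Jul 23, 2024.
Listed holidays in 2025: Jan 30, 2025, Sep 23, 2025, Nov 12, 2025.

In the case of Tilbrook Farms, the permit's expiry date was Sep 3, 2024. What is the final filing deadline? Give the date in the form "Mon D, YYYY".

Mar 31, 2025

6 months after Sep 3, 2024 falls in March 2025; the last day of that month is Mar 31, 2025.
Mar 31, 2025 is a Monday and not a listed holiday, so it stands.
Final deadline: Mar 31, 2025.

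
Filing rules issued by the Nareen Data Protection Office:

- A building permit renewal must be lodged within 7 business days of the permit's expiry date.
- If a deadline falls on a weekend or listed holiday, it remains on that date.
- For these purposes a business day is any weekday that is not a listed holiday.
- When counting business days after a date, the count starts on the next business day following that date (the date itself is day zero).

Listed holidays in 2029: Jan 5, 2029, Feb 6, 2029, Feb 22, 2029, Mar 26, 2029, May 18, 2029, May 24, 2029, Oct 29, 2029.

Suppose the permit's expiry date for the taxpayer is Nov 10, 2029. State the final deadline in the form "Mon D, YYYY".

Counting 7 business days after Nov 10, 2029 (skipping weekends and listed holidays) reaches Nov 20, 2029.
Nov 20, 2029 is a Tuesday; no weekend or holiday adjustment applies.
The final due date is Nov 20, 2029.

Nov 20, 2029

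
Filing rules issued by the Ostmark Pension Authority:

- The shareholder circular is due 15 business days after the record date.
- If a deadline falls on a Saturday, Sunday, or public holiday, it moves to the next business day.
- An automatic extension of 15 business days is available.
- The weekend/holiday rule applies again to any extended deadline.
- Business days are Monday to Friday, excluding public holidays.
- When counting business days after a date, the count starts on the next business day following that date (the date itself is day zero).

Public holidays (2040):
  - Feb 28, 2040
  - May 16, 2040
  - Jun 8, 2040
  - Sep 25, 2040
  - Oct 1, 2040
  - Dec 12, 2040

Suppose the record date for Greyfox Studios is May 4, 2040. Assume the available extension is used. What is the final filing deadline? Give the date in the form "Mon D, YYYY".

Jun 19, 2040

15 business days after May 4, 2040, excluding weekends and holidays, is May 28, 2040.
May 28, 2040 falls on a Monday, which is a business day, so no adjustment is needed.
Applying the 15-business-day extension: 15 business days after May 28, 2040 is Jun 19, 2040.
Jun 19, 2040 is a Tuesday and not a listed holiday, so it stands.
Final deadline: Jun 19, 2040.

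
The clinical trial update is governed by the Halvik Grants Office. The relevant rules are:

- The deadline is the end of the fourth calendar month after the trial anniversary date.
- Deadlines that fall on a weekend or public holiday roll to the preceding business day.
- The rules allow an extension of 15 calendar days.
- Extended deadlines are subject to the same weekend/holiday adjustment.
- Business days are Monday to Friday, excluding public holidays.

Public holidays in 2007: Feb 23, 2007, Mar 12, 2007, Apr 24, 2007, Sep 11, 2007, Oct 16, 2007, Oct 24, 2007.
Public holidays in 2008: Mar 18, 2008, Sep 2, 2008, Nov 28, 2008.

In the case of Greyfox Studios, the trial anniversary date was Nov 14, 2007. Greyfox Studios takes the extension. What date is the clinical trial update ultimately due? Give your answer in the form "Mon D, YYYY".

4 months after Nov 14, 2007 falls in March 2008; the last day of that month is Mar 31, 2008.
Mar 31, 2008 is a Monday and not a listed holiday, so it stands.
With the 15-day extension, Mar 31, 2008 becomes Apr 15, 2008.
Apr 15, 2008 falls on a Tuesday, which is a business day, so no adjustment is needed.
Deadline: Apr 15, 2008.

Apr 15, 2008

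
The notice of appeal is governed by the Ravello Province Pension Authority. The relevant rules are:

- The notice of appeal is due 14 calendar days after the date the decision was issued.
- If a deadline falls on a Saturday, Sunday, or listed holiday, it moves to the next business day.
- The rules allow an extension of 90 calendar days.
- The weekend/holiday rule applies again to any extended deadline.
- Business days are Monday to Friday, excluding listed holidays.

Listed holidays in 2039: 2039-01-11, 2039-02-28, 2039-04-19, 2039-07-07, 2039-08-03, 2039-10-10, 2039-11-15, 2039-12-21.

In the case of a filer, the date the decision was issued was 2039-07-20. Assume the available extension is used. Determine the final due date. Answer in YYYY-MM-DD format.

2039-11-02

From 2039-07-20, 14 calendar days later is 2039-08-03.
2039-08-03 is a listed holiday, so it moves to the next business day, 2039-08-04 (Thursday).
The 90-calendar-day extension moves the deadline from 2039-08-04 to 2039-11-02.
2039-11-02 (Wednesday) is already a business day.
The final due date is 2039-11-02.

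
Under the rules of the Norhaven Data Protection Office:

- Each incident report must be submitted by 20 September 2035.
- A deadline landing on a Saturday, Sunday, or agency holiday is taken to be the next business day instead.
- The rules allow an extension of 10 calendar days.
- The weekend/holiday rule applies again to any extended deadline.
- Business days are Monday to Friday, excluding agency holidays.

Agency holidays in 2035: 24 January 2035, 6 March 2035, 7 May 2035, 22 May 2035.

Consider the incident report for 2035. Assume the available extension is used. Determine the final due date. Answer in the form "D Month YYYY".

The stated deadline is 20 September 2035.
20 September 2035 (Thursday) is already a business day.
Applying the 10-calendar-day extension: 20 September 2035 + 10 days = 30 September 2035.
30 September 2035 is a Sunday, so it moves to the next business day, 1 October 2035 (Monday).
Deadline: 1 October 2035.

1 October 2035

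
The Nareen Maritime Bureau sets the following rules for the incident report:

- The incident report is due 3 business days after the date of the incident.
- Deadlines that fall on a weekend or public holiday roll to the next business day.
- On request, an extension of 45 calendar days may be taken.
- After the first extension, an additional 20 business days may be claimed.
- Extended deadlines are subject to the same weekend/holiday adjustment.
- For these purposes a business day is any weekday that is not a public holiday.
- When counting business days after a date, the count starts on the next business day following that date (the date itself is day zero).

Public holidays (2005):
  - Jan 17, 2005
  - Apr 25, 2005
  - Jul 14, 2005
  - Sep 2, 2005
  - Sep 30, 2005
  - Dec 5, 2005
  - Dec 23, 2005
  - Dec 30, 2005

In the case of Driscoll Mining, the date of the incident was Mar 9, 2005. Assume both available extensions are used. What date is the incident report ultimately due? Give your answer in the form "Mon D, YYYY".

Starting the day after Mar 9, 2005 and counting 3 business days lands on Mar 14, 2005.
Mar 14, 2005 falls on a Monday, which is a business day, so no adjustment is needed.
Add the 45 calendar-day extension to Mar 14, 2005: Apr 28, 2005.
Apr 28, 2005 (Thursday) is already a business day.
Applying the 20-business-day extension: 20 business days after Apr 28, 2005 is May 26, 2005.
May 26, 2005 falls on a Thursday, which is a business day, so no adjustment is needed.
Final deadline: May 26, 2005.

May 26, 2005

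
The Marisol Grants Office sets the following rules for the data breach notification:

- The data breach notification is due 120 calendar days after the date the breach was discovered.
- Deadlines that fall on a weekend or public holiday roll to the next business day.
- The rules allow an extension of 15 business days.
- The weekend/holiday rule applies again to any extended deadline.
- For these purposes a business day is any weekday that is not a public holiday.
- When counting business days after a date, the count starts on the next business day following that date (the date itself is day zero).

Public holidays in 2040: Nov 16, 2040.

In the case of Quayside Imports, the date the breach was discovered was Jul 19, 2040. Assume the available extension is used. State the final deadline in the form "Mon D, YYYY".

Dec 10, 2040

Adding 120 calendar days to Jul 19, 2040 gives Nov 16, 2040.
Because Nov 16, 2040 is a listed holiday, the deadline becomes Nov 19, 2040 (Monday).
The 15-business-day extension runs from Nov 19, 2040 to Dec 10, 2040.
Dec 10, 2040 falls on a Monday, which is a business day, so no adjustment is needed.
Final deadline: Dec 10, 2040.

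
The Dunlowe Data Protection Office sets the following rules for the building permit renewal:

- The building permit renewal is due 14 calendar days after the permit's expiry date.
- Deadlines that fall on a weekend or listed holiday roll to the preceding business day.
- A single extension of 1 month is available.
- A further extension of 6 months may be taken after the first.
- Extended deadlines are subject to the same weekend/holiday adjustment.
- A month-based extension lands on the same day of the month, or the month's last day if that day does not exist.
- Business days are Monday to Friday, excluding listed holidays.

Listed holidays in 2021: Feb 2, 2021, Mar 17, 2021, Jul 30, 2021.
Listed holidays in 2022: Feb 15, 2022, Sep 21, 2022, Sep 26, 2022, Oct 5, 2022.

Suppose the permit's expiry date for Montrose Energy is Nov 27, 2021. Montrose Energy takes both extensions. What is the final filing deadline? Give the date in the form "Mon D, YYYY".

Adding 14 calendar days to Nov 27, 2021 gives Dec 11, 2021.
Because Dec 11, 2021 is a Saturday, the deadline becomes Dec 10, 2021 (Friday).
Add 1 month to Dec 10, 2021: Jan 10, 2022.
Since Jan 10, 2022 is a Monday and not a holiday, the date is unchanged.
The 6 months extension carries Jan 10, 2022 to Jul 10, 2022.
Jul 10, 2022 falls on a Sunday. Rolling to the preceding business day gives Jul 8, 2022, a Friday.
So the filing is due Jul 8, 2022.

Jul 8, 2022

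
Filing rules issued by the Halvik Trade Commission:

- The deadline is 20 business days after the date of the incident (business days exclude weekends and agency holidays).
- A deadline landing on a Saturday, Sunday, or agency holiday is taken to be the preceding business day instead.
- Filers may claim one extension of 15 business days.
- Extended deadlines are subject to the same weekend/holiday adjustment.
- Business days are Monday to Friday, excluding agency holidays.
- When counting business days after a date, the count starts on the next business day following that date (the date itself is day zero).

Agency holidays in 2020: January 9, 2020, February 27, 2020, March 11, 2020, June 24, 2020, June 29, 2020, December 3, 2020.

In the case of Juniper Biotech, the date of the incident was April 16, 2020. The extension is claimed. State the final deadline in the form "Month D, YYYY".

Starting the day after April 16, 2020 and counting 20 business days lands on May 14, 2020.
May 14, 2020 is a Thursday and not a listed holiday, so it stands.
Applying the 15-business-day extension: 15 business days after May 14, 2020 is June 4, 2020.
June 4, 2020 falls on a Thursday, which is a business day, so no adjustment is needed.
Deadline: June 4, 2020.

June 4, 2020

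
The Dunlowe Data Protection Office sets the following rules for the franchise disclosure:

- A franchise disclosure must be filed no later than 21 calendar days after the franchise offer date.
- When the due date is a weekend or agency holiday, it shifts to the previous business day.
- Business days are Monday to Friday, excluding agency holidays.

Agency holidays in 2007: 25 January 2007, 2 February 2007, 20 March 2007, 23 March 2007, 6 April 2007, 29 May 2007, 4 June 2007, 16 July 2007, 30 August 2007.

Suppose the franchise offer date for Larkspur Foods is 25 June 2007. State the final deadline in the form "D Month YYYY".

Trigger date 25 June 2007 + 21 calendar days = 16 July 2007.
Because 16 July 2007 is a listed holiday, the deadline becomes 13 July 2007 (Friday).
The final due date is 13 July 2007.

13 July 2007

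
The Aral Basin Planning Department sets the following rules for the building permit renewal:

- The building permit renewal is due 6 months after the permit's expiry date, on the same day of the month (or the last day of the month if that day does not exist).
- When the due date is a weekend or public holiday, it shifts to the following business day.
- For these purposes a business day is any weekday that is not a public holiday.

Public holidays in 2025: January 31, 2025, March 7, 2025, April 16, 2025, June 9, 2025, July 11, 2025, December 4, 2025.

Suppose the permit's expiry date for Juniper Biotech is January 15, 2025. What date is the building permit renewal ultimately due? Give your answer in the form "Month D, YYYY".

Moving 6 months forward from January 15, 2025 on the corresponding day gives July 15, 2025.
Since July 15, 2025 is a Tuesday and not a holiday, the date is unchanged.
The final due date is July 15, 2025.

July 15, 2025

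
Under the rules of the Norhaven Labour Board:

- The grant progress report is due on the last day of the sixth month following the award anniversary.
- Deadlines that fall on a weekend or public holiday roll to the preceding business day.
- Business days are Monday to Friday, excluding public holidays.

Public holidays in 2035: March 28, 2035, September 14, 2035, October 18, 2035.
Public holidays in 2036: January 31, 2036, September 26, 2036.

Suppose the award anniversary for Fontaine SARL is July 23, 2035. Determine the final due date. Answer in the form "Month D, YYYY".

January 30, 2036

6 months after July 23, 2035 is January 2036; that month ends on January 31, 2036.
January 31, 2036 falls on a listed holiday. Rolling to the preceding business day gives January 30, 2036, a Wednesday.
So the filing is due January 30, 2036.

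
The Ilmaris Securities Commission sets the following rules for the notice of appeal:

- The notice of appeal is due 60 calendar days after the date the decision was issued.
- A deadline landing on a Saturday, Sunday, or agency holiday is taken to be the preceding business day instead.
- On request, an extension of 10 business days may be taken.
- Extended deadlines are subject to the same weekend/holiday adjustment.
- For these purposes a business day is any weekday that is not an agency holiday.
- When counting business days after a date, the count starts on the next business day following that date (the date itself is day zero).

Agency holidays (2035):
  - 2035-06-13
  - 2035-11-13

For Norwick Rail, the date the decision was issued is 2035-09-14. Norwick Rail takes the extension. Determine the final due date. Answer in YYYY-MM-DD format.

2035-11-27

60 calendar days after 2035-09-14 is 2035-11-13.
Because 2035-11-13 is a listed holiday, the deadline becomes 2035-11-12 (Monday).
The 10-business-day extension runs from 2035-11-12 to 2035-11-27.
Since 2035-11-27 is a Tuesday and not a holiday, the date is unchanged.
So the filing is due 2035-11-27.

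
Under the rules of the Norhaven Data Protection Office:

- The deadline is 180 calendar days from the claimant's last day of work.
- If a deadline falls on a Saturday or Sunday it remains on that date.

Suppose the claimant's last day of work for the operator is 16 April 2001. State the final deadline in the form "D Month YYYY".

13 October 2001

Adding 180 calendar days to 16 April 2001 gives 13 October 2001.
No adjustment is made for weekends or holidays, so 13 October 2001 stands.
So the filing is due 13 October 2001.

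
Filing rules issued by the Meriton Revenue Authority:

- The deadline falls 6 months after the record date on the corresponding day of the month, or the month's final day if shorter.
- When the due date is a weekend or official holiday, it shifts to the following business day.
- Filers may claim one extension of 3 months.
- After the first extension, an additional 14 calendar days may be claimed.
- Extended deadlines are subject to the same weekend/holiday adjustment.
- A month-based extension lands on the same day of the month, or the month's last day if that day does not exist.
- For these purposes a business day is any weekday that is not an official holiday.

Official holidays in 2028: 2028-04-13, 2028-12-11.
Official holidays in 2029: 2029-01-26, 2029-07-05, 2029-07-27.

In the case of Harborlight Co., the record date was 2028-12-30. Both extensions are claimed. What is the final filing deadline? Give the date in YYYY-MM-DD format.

2029-10-16

Moving 6 months forward from 2028-12-30 on the corresponding day gives 2029-06-30.
2029-06-30 falls on a Saturday. Rolling to the next business day gives 2029-07-02, a Monday.
Add 3 months to 2029-07-02: 2029-10-02.
2029-10-02 falls on a Tuesday, which is a business day, so no adjustment is needed.
With the 14-day extension, 2029-10-02 becomes 2029-10-16.
2029-10-16 falls on a Tuesday, which is a business day, so no adjustment is needed.
The final due date is 2029-10-16.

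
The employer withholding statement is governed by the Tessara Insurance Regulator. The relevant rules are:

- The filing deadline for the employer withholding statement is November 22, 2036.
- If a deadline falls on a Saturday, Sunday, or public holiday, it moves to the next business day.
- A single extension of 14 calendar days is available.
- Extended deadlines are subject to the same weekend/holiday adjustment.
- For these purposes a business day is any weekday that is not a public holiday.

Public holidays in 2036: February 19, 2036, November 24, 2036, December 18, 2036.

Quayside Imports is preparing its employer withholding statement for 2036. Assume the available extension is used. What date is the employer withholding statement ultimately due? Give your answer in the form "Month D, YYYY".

December 9, 2036

The stated deadline is November 22, 2036.
Because November 22, 2036 is a Saturday, the deadline becomes November 25, 2036 (Tuesday).
Add the 14 calendar-day extension to November 25, 2036: December 9, 2036.
December 9, 2036 falls on a Tuesday, which is a business day, so no adjustment is needed.
Final deadline: December 9, 2036.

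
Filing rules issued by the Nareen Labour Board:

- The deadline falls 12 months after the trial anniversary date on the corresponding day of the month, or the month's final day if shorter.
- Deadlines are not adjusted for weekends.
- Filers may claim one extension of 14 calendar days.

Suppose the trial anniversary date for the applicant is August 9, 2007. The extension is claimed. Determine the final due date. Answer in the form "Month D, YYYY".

August 23, 2008

Moving 12 months forward from August 9, 2007 on the corresponding day gives August 9, 2008.
No adjustment is made for weekends or holidays, so August 9, 2008 stands.
The 14-calendar-day extension moves the deadline from August 9, 2008 to August 23, 2008.
August 23, 2008 is a Saturday; no weekend or holiday adjustment applies.
Deadline: August 23, 2008.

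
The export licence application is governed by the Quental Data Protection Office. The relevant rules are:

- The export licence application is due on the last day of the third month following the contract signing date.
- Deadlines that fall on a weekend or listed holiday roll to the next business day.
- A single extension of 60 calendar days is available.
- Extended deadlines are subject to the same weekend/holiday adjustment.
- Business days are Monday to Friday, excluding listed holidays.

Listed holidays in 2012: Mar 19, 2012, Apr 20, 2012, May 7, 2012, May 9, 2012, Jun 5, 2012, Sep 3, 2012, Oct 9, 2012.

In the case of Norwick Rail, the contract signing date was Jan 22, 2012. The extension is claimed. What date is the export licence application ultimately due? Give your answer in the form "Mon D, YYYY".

Jun 29, 2012

The third month after Jan 22, 2012 is April 2012, whose last day is Apr 30, 2012.
Since Apr 30, 2012 is a Monday and not a holiday, the date is unchanged.
Applying the 60-calendar-day extension: Apr 30, 2012 + 60 days = Jun 29, 2012.
Since Jun 29, 2012 is a Friday and not a holiday, the date is unchanged.
Deadline: Jun 29, 2012.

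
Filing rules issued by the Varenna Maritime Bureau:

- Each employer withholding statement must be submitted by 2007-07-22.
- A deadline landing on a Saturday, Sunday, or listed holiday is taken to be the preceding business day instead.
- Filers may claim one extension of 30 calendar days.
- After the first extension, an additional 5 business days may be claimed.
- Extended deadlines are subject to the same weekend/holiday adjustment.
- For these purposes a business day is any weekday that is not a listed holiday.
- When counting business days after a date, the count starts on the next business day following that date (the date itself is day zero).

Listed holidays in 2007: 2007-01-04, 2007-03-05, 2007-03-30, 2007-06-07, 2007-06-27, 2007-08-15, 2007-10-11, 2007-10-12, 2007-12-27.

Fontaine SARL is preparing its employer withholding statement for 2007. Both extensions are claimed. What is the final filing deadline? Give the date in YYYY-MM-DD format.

2007-08-24

Start from the fixed due date, 2007-07-22.
2007-07-22 is a Sunday; the preceding business day is 2007-07-20 (Friday).
With the 30-day extension, 2007-07-20 becomes 2007-08-19.
2007-08-19 is a Sunday; the preceding business day is 2007-08-17 (Friday).
The 5-business-day extension runs from 2007-08-17 to 2007-08-24.
2007-08-24 is a Friday and not a listed holiday, so it stands.
So the filing is due 2007-08-24.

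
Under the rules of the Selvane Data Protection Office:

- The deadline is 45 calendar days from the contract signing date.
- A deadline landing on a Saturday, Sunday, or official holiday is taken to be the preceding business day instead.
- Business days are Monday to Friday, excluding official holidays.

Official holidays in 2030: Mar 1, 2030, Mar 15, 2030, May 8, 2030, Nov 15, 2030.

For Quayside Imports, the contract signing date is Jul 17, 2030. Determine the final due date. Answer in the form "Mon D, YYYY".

Aug 30, 2030

From Jul 17, 2030, 45 calendar days later is Aug 31, 2030.
Because Aug 31, 2030 is a Saturday, the deadline becomes Aug 30, 2030 (Friday).
Deadline: Aug 30, 2030.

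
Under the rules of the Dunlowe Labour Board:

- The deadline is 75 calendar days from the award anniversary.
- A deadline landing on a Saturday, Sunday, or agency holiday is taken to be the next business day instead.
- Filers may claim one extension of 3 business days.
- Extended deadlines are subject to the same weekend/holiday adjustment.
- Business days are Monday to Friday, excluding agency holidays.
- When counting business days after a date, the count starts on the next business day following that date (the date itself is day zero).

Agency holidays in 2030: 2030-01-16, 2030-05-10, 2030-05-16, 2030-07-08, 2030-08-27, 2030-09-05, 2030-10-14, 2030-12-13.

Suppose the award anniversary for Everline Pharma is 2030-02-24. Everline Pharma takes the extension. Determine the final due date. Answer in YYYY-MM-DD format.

2030-05-17

75 calendar days after 2030-02-24 is 2030-05-10.
2030-05-10 is a listed holiday, so it moves to the next business day, 2030-05-13 (Monday).
Counting 3 further business days from 2030-05-13 reaches 2030-05-17.
2030-05-17 falls on a Friday, which is a business day, so no adjustment is needed.
The final due date is 2030-05-17.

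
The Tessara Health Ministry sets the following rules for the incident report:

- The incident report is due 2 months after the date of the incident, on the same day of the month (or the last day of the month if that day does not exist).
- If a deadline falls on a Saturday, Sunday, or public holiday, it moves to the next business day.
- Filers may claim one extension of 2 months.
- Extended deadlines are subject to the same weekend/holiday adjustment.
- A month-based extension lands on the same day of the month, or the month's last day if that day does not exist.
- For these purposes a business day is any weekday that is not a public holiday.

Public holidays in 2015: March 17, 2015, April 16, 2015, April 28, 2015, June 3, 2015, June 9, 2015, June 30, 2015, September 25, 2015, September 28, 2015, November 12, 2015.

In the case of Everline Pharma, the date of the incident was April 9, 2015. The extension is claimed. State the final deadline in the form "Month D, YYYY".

2 months from April 9, 2015 is June 9, 2015.
June 9, 2015 falls on a listed holiday. Rolling to the next business day gives June 10, 2015, a Wednesday.
Add 2 months to June 10, 2015: August 10, 2015.
August 10, 2015 falls on a Monday, which is a business day, so no adjustment is needed.
Deadline: August 10, 2015.

August 10, 2015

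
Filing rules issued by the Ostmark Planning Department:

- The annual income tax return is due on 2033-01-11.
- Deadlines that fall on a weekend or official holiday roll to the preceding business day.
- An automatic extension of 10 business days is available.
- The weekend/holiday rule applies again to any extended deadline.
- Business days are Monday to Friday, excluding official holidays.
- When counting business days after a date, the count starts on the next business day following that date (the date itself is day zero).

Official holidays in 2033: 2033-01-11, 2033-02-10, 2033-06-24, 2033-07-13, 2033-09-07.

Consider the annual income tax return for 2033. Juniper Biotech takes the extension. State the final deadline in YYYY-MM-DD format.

Start from the fixed due date, 2033-01-11.
2033-01-11 is a listed holiday; the preceding business day is 2033-01-10 (Monday).
The 10-business-day extension runs from 2033-01-10 to 2033-01-25.
Since 2033-01-25 is a Tuesday and not a holiday, the date is unchanged.
So the filing is due 2033-01-25.

2033-01-25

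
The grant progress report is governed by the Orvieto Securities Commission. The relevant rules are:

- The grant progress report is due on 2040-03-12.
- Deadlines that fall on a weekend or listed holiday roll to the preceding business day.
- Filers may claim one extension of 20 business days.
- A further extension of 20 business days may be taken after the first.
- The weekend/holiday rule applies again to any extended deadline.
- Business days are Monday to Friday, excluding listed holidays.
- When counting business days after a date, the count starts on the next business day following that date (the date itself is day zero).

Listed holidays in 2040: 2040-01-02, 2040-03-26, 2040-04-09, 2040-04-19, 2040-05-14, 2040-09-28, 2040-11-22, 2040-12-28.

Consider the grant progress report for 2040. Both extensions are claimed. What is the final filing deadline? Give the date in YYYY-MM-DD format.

Start from the fixed due date, 2040-03-12.
2040-03-12 is a Monday and not a listed holiday, so it stands.
Applying the 20-business-day extension: 20 business days after 2040-03-12 is 2040-04-11.
2040-04-11 is a Wednesday and not a listed holiday, so it stands.
Applying the 20-business-day extension: 20 business days after 2040-04-11 is 2040-05-10.
Since 2040-05-10 is a Thursday and not a holiday, the date is unchanged.
Final deadline: 2040-05-10.

2040-05-10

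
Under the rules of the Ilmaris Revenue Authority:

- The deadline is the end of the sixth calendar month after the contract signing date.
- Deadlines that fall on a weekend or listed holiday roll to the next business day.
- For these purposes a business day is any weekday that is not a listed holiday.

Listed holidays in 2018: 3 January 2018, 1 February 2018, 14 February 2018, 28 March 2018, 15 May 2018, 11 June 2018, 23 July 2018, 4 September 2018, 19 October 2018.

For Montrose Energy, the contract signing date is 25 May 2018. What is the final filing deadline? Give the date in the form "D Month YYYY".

30 November 2018

The sixth month after 25 May 2018 is November 2018, whose last day is 30 November 2018.
30 November 2018 is a Friday and not a listed holiday, so it stands.
The final due date is 30 November 2018.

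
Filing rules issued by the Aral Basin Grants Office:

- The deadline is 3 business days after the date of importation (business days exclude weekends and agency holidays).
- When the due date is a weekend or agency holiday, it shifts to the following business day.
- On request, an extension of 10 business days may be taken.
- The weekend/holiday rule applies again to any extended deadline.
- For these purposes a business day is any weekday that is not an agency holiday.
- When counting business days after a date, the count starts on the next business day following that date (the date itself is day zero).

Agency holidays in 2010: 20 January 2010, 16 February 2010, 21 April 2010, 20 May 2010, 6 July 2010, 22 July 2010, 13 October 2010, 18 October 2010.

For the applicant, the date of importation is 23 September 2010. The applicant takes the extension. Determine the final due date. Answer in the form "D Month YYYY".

Starting the day after 23 September 2010 and counting 3 business days lands on 28 September 2010.
28 September 2010 falls on a Tuesday, which is a business day, so no adjustment is needed.
Applying the 10-business-day extension: 10 business days after 28 September 2010 is 12 October 2010.
Since 12 October 2010 is a Tuesday and not a holiday, the date is unchanged.
The final due date is 12 October 2010.

12 October 2010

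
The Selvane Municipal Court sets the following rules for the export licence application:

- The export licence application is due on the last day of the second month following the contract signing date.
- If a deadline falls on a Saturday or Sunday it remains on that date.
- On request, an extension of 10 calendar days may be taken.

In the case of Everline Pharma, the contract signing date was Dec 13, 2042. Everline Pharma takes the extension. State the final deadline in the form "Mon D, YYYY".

2 months after Dec 13, 2042 falls in February 2043; the last day of that month is Feb 28, 2043.
Feb 28, 2043 is a Saturday; no weekend or holiday adjustment applies.
With the 10-day extension, Feb 28, 2043 becomes Mar 10, 2043.
Mar 10, 2043 is a Tuesday; no weekend or holiday adjustment applies.
So the filing is due Mar 10, 2043.

Mar 10, 2043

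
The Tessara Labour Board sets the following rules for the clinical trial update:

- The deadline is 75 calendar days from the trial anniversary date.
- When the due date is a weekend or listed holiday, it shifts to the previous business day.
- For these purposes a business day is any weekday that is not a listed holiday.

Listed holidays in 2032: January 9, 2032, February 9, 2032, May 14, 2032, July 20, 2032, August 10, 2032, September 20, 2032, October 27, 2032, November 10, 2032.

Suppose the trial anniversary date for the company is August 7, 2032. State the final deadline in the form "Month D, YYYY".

October 21, 2032

Adding 75 calendar days to August 7, 2032 gives October 21, 2032.
Since October 21, 2032 is a Thursday and not a holiday, the date is unchanged.
Deadline: October 21, 2032.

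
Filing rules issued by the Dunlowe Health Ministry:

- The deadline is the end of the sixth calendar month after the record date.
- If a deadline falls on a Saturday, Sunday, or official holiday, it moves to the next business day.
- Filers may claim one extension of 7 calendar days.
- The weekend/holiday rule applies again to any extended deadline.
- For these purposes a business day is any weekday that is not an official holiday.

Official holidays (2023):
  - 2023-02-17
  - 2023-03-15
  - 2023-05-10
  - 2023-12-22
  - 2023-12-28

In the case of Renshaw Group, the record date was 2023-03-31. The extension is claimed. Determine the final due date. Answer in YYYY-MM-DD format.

6 months after 2023-03-31 falls in September 2023; the last day of that month is 2023-09-30.
Because 2023-09-30 is a Saturday, the deadline becomes 2023-10-02 (Monday).
With the 7-day extension, 2023-10-02 becomes 2023-10-09.
Since 2023-10-09 is a Monday and not a holiday, the date is unchanged.
Deadline: 2023-10-09.

2023-10-09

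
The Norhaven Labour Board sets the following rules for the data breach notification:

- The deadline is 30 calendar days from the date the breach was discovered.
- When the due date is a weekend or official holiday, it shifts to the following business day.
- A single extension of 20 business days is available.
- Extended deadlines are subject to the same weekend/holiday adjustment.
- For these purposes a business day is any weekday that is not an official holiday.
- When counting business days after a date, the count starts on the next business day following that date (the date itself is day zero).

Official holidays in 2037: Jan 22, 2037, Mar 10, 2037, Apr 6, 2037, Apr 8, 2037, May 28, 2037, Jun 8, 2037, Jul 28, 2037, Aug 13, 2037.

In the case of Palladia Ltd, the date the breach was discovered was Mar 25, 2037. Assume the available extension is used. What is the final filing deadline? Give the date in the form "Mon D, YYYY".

30 calendar days after Mar 25, 2037 is Apr 24, 2037.
Apr 24, 2037 falls on a Friday, which is a business day, so no adjustment is needed.
Applying the 20-business-day extension: 20 business days after Apr 24, 2037 is May 22, 2037.
May 22, 2037 is a Friday and not a listed holiday, so it stands.
Deadline: May 22, 2037.

May 22, 2037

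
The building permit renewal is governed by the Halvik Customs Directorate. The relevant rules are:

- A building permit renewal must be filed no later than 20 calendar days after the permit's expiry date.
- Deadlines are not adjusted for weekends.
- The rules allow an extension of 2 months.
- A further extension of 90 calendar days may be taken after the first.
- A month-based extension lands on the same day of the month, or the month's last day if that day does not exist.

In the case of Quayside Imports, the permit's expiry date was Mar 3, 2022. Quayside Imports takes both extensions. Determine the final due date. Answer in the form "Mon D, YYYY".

20 calendar days after Mar 3, 2022 is Mar 23, 2022.
Mar 23, 2022 falls on a Wednesday. The rules make no weekend/holiday allowance, so it remains Mar 23, 2022.
Applying the 2 months extension: 2 months after Mar 23, 2022 is May 23, 2022.
May 23, 2022 falls on a Monday. The rules make no weekend/holiday allowance, so it remains May 23, 2022.
Applying the 90-calendar-day extension: May 23, 2022 + 90 days = Aug 21, 2022.
No adjustment is made for weekends or holidays, so Aug 21, 2022 stands.
So the filing is due Aug 21, 2022.

Aug 21, 2022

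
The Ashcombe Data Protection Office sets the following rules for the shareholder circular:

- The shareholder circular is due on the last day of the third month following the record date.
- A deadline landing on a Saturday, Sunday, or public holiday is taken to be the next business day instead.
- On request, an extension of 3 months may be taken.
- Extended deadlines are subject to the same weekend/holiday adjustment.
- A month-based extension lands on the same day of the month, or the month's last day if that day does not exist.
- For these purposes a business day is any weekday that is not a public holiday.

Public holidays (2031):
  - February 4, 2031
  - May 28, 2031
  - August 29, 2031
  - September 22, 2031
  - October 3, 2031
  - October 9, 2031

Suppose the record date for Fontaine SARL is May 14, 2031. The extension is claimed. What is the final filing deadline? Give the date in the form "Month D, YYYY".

December 1, 2031

3 months after May 14, 2031 is August 2031; that month ends on August 31, 2031.
August 31, 2031 is a Sunday; the next business day is September 1, 2031 (Monday).
Applying the 3 months extension: 3 months after September 1, 2031 is December 1, 2031.
December 1, 2031 is a Monday and not a listed holiday, so it stands.
So the filing is due December 1, 2031.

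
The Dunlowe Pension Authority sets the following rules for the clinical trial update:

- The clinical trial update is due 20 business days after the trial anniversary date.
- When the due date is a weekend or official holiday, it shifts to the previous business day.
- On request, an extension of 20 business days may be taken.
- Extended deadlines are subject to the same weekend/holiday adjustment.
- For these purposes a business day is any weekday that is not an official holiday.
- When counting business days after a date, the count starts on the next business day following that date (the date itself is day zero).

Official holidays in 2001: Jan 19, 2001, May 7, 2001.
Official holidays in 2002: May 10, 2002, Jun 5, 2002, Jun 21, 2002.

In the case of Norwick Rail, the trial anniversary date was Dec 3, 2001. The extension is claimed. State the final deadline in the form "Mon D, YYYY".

Starting the day after Dec 3, 2001 and counting 20 business days lands on Dec 31, 2001.
Dec 31, 2001 (Monday) is already a business day.
The 20-business-day extension runs from Dec 31, 2001 to Jan 28, 2002.
Since Jan 28, 2002 is a Monday and not a holiday, the date is unchanged.
Final deadline: Jan 28, 2002.

Jan 28, 2002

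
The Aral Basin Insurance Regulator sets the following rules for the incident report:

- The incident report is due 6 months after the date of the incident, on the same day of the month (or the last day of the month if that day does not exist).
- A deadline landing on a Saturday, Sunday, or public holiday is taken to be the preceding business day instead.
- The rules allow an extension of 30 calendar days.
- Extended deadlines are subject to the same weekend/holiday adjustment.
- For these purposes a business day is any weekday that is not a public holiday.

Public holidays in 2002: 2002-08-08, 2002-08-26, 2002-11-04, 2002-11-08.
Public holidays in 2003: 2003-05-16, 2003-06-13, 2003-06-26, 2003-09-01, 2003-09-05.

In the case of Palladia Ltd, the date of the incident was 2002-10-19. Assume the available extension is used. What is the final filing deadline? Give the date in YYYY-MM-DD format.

6 months after 2002-10-19, on the same day of the month, is 2003-04-19.
2003-04-19 falls on a Saturday. Rolling to the preceding business day gives 2003-04-18, a Friday.
With the 30-day extension, 2003-04-18 becomes 2003-05-18.
2003-05-18 falls on a Sunday. Rolling to the preceding business day gives 2003-05-15, a Thursday.
Deadline: 2003-05-15.

2003-05-15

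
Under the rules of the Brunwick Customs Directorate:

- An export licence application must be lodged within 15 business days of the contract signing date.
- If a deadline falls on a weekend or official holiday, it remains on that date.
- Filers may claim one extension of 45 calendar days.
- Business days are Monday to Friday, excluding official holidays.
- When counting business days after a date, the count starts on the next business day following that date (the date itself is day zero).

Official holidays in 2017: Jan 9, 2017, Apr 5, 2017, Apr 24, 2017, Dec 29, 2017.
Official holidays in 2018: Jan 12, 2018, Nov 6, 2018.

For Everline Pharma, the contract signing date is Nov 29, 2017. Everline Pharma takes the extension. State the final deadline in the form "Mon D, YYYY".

Feb 3, 2018

Starting the day after Nov 29, 2017 and counting 15 business days lands on Dec 20, 2017.
No adjustment is made for weekends or holidays, so Dec 20, 2017 stands.
The 45-calendar-day extension moves the deadline from Dec 20, 2017 to Feb 3, 2018.
Feb 3, 2018 falls on a Saturday. The rules make no weekend/holiday allowance, so it remains Feb 3, 2018.
So the filing is due Feb 3, 2018.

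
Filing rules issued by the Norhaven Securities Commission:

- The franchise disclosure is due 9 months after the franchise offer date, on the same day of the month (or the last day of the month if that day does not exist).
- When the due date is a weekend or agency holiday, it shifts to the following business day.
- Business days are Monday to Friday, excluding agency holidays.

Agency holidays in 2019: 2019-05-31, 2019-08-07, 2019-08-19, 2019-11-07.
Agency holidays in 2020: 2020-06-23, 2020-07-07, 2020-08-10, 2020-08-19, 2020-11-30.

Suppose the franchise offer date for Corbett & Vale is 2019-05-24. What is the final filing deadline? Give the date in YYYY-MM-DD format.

9 months from 2019-05-24 is 2020-02-24.
Since 2020-02-24 is a Monday and not a holiday, the date is unchanged.
Final deadline: 2020-02-24.

2020-02-24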